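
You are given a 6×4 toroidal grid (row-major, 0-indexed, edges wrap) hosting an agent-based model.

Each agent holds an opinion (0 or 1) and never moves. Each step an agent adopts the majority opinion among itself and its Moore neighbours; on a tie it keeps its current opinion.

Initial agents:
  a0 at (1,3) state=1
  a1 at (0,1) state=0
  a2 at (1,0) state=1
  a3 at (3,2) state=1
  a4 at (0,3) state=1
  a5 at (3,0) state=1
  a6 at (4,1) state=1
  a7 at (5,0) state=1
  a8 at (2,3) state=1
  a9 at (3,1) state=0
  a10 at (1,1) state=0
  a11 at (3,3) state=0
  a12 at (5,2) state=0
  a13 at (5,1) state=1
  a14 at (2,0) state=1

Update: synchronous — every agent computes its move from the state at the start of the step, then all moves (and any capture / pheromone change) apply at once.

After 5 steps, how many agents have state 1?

15

t=1: a0@(1,3):1 a1@(0,1):0 a2@(1,0):1 a3@(3,2):1 a4@(0,3):1 a5@(3,0):1 a6@(4,1):1 a7@(5,0):1 a8@(2,3):1 a9@(3,1):1 a10@(1,1):0 a11@(3,3):1 a12@(5,2):1 a13@(5,1):1 a14@(2,0):1
t=2: a0@(1,3):1 a1@(0,1):1 a2@(1,0):1 a3@(3,2):1 a4@(0,3):1 a5@(3,0):1 a6@(4,1):1 a7@(5,0):1 a8@(2,3):1 a9@(3,1):1 a10@(1,1):0 a11@(3,3):1 a12@(5,2):1 a13@(5,1):1 a14@(2,0):1
t=3: a0@(1,3):1 a1@(0,1):1 a2@(1,0):1 a3@(3,2):1 a4@(0,3):1 a5@(3,0):1 a6@(4,1):1 a7@(5,0):1 a8@(2,3):1 a9@(3,1):1 a10@(1,1):1 a11@(3,3):1 a12@(5,2):1 a13@(5,1):1 a14@(2,0):1
t=4: (unchanged — steady state)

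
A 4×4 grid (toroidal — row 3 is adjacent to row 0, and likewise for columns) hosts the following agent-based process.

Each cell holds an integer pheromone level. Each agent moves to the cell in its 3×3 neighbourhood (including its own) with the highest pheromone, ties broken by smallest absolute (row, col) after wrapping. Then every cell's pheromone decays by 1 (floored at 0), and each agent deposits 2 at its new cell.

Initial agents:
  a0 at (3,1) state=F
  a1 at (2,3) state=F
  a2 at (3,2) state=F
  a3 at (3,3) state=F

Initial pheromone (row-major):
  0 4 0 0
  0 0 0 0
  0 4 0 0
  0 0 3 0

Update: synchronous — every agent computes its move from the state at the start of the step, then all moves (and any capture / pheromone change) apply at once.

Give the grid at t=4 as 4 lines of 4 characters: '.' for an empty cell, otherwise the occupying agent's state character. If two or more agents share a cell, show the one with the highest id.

t=1: a0@(0,1) a1@(3,2) a2@(0,1) a3@(3,2) | pheromone: 0 7 0 0 / 0 0 0 0 / 0 3 0 0 / 0 0 6 0
t=2: a0@(0,1) a1@(0,1) a2@(0,1) a3@(0,1) | pheromone: 0 14 0 0 / 0 0 0 0 / 0 2 0 0 / 0 0 5 0
t=3: a0@(0,1) a1@(0,1) a2@(0,1) a3@(0,1) | pheromone: 0 21 0 0 / 0 0 0 0 / 0 1 0 0 / 0 0 4 0
t=4: a0@(0,1) a1@(0,1) a2@(0,1) a3@(0,1) | pheromone: 0 28 0 0 / 0 0 0 0 / 0 0 0 0 / 0 0 3 0

.F..
....
....
....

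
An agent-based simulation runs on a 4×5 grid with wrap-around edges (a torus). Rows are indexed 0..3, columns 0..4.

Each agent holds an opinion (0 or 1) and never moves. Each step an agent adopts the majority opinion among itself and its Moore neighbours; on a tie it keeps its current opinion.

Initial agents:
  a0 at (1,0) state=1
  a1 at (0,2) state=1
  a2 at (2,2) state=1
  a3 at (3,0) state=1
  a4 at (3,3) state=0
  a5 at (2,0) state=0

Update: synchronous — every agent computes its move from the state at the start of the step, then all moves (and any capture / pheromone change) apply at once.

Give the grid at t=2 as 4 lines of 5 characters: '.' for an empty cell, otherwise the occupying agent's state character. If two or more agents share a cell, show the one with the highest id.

t=1: a0@(1,0):1 a1@(0,2):1 a2@(2,2):1 a3@(3,0):1 a4@(3,3):1 a5@(2,0):1
t=2: (unchanged — steady state)

..1..
1....
1.1..
1..1.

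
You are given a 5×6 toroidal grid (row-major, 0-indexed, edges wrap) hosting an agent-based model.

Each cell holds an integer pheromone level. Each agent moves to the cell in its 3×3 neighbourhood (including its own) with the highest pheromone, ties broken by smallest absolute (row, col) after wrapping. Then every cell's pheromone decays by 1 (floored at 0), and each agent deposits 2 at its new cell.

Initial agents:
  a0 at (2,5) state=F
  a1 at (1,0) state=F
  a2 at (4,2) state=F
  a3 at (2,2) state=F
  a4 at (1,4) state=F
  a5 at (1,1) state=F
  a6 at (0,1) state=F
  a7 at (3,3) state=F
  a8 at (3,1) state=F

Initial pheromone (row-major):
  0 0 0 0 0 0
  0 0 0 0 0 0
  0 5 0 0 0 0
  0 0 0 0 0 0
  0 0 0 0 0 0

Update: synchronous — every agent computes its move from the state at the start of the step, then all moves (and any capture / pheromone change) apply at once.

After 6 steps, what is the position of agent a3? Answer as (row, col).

(2, 1)

t=1: a0@(1,0) a1@(2,1) a2@(0,1) a3@(2,1) a4@(0,3) a5@(2,1) a6@(0,0) a7@(2,2) a8@(2,1) | pheromone: 2 2 0 2 0 0 / 2 0 0 0 0 0 / 0 12 2 0 0 0 / 0 0 0 0 0 0 / 0 0 0 0 0 0
t=2: a0@(2,1) a1@(2,1) a2@(0,0) a3@(2,1) a4@(0,3) a5@(2,1) a6@(0,0) a7@(2,1) a8@(2,1) | pheromone: 5 1 0 3 0 0 / 1 0 0 0 0 0 / 0 23 1 0 0 0 / 0 0 0 0 0 0 / 0 0 0 0 0 0
t=3: a0@(2,1) a1@(2,1) a2@(0,0) a3@(2,1) a4@(0,3) a5@(2,1) a6@(0,0) a7@(2,1) a8@(2,1) | pheromone: 8 0 0 4 0 0 / 0 0 0 0 0 0 / 0 34 0 0 0 0 / 0 0 0 0 0 0 / 0 0 0 0 0 0
t=4: a0@(2,1) a1@(2,1) a2@(0,0) a3@(2,1) a4@(0,3) a5@(2,1) a6@(0,0) a7@(2,1) a8@(2,1) | pheromone: 11 0 0 5 0 0 / 0 0 0 0 0 0 / 0 45 0 0 0 0 / 0 0 0 0 0 0 / 0 0 0 0 0 0
t=5: a0@(2,1) a1@(2,1) a2@(0,0) a3@(2,1) a4@(0,3) a5@(2,1) a6@(0,0) a7@(2,1) a8@(2,1) | pheromone: 14 0 0 6 0 0 / 0 0 0 0 0 0 / 0 56 0 0 0 0 / 0 0 0 0 0 0 / 0 0 0 0 0 0
t=6: a0@(2,1) a1@(2,1) a2@(0,0) a3@(2,1) a4@(0,3) a5@(2,1) a6@(0,0) a7@(2,1) a8@(2,1) | pheromone: 17 0 0 7 0 0 / 0 0 0 0 0 0 / 0 67 0 0 0 0 / 0 0 0 0 0 0 / 0 0 0 0 0 0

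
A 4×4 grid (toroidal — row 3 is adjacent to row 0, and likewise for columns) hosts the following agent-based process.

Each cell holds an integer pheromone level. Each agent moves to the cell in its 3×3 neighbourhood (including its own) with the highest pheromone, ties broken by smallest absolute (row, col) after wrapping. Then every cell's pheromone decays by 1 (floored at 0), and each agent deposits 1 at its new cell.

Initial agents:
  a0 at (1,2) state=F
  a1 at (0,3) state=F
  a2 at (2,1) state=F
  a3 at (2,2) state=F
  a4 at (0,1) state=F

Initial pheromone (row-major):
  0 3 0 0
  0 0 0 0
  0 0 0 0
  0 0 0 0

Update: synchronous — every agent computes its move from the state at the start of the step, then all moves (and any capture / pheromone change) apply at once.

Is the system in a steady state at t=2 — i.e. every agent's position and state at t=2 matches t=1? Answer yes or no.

t=1: a0@(0,1) a1@(0,0) a2@(1,0) a3@(1,1) a4@(0,1) | pheromone: 1 4 0 0 / 1 1 0 0 / 0 0 0 0 / 0 0 0 0
t=2: a0@(0,1) a1@(0,1) a2@(0,1) a3@(0,1) a4@(0,1) | pheromone: 0 8 0 0 / 0 0 0 0 / 0 0 0 0 / 0 0 0 0

no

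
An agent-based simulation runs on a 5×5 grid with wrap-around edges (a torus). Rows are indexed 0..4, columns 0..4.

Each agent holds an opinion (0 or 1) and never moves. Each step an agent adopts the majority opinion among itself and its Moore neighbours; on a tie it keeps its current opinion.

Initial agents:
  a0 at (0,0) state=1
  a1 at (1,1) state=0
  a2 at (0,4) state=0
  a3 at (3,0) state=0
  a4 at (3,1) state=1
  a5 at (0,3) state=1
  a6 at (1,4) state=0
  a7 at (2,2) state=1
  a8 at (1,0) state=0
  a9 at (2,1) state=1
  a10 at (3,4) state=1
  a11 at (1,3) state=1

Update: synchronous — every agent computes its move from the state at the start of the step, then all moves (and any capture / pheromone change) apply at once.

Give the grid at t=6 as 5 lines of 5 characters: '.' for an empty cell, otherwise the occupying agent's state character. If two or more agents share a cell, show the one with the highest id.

0..10
01.10
.11..
11..1
.....

t=1: a0@(0,0):0 a1@(1,1):1 a2@(0,4):0 a3@(3,0):1 a4@(3,1):1 a5@(0,3):1 a6@(1,4):0 a7@(2,2):1 a8@(1,0):0 a9@(2,1):1 a10@(3,4):1 a11@(1,3):1
t=2: (unchanged — steady state)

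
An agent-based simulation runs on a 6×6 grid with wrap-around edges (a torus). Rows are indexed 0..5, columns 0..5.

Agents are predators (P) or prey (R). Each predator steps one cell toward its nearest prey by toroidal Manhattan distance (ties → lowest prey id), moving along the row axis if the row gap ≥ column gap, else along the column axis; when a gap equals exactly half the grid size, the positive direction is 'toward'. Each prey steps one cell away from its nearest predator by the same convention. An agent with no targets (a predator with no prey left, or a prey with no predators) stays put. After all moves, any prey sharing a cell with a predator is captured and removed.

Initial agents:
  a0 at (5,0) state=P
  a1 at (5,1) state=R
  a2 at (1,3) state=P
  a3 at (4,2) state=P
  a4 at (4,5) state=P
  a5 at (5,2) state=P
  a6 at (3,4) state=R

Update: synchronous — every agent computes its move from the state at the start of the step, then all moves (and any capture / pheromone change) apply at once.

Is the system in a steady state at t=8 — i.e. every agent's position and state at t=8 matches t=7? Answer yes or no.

t=1: a0@(5,1):P a2@(2,3):P a3@(5,2):P a4@(3,5):P a5@(5,1):P a6@(2,4):R
t=2: a0@(0,1):P a2@(2,4):P a3@(0,2):P a4@(2,5):P a5@(0,1):P
t=3: (unchanged — steady state)

yes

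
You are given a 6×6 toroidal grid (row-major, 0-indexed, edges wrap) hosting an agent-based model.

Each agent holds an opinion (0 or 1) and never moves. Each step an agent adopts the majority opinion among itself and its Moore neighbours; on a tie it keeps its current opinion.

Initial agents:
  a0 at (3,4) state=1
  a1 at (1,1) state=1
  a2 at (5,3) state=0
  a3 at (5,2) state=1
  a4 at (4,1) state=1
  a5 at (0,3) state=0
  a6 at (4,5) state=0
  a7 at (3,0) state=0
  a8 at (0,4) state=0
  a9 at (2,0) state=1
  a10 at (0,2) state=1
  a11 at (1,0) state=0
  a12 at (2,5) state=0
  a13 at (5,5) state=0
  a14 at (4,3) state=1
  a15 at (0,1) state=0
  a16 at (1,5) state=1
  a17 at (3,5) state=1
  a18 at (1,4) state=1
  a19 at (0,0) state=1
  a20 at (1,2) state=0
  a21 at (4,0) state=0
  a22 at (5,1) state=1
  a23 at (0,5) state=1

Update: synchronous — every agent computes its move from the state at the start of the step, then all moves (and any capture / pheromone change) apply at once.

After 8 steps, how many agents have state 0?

t=1: a0@(3,4):1 a1@(1,1):1 a2@(5,3):0 a3@(5,2):1 a4@(4,1):1 a5@(0,3):0 a6@(4,5):0 a7@(3,0):0 a8@(0,4):0 a9@(2,0):1 a10@(0,2):1 a11@(1,0):1 a12@(2,5):1 a13@(5,5):0 a14@(4,3):1 a15@(0,1):1 a16@(1,5):1 a17@(3,5):0 a18@(1,4):1 a19@(0,0):1 a20@(1,2):0 a21@(4,0):0 a22@(5,1):1 a23@(0,5):1
t=2: a0@(3,4):1 a1@(1,1):1 a2@(5,3):0 a3@(5,2):1 a4@(4,1):1 a5@(0,3):0 a6@(4,5):0 a7@(3,0):0 a8@(0,4):0 a9@(2,0):1 a10@(0,2):1 a11@(1,0):1 a12@(2,5):1 a13@(5,5):0 a14@(4,3):1 a15@(0,1):1 a16@(1,5):1 a17@(3,5):0 a18@(1,4):1 a19@(0,0):1 a20@(1,2):1 a21@(4,0):0 a22@(5,1):1 a23@(0,5):1
t=3: a0@(3,4):1 a1@(1,1):1 a2@(5,3):0 a3@(5,2):1 a4@(4,1):1 a5@(0,3):1 a6@(4,5):0 a7@(3,0):0 a8@(0,4):0 a9@(2,0):1 a10@(0,2):1 a11@(1,0):1 a12@(2,5):1 a13@(5,5):0 a14@(4,3):1 a15@(0,1):1 a16@(1,5):1 a17@(3,5):0 a18@(1,4):1 a19@(0,0):1 a20@(1,2):1 a21@(4,0):0 a22@(5,1):1 a23@(0,5):1
t=4: a0@(3,4):1 a1@(1,1):1 a2@(5,3):1 a3@(5,2):1 a4@(4,1):1 a5@(0,3):1 a6@(4,5):0 a7@(3,0):0 a8@(0,4):1 a9@(2,0):1 a10@(0,2):1 a11@(1,0):1 a12@(2,5):1 a13@(5,5):0 a14@(4,3):1 a15@(0,1):1 a16@(1,5):1 a17@(3,5):0 a18@(1,4):1 a19@(0,0):1 a20@(1,2):1 a21@(4,0):0 a22@(5,1):1 a23@(0,5):1
t=5: (unchanged — steady state)

5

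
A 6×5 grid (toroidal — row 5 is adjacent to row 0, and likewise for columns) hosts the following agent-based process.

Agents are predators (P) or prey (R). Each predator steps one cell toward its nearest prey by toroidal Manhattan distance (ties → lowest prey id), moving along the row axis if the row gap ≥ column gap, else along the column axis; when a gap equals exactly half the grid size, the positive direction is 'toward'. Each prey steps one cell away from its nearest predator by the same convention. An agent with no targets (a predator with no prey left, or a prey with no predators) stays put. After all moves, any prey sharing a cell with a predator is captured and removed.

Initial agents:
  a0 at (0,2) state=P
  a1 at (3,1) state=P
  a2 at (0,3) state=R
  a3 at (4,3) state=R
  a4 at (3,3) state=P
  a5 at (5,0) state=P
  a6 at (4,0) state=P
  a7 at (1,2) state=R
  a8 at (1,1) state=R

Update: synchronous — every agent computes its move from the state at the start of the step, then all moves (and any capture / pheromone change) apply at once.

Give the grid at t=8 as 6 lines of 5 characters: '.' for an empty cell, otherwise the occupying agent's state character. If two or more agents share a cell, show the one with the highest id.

PR..P
.....
.....
.R...
.....
.....

t=1: a0@(0,3):P a1@(2,1):P a2@(0,4):R a3@(5,3):R a4@(4,3):P a5@(5,4):P a6@(4,4):P a7@(2,2):R
t=2: a0@(0,4):P a1@(2,2):P a2@(0,0):R a3@(4,3):R a4@(5,3):P a5@(0,4):P a6@(5,4):P a7@(2,3):R
t=3: a0@(0,0):P a1@(2,3):P a2@(0,1):R a3@(3,3):R a4@(4,3):P a5@(0,0):P a6@(0,4):P a7@(2,4):R
t=4: a0@(0,1):P a1@(3,3):P a2@(0,2):R a3@(4,3):R a4@(3,3):P a5@(0,1):P a6@(0,0):P a7@(2,0):R
t=5: a0@(0,2):P a1@(4,3):P a2@(0,3):R a3@(5,3):R a4@(4,3):P a5@(0,2):P a6@(0,1):P a7@(3,0):R
t=6: a0@(0,3):P a1@(5,3):P a2@(0,4):R a4@(5,3):P a5@(0,3):P a6@(0,2):P a7@(3,1):R
t=7: a0@(0,4):P a1@(0,3):P a2@(0,0):R a4@(0,3):P a5@(0,4):P a6@(0,3):P a7@(2,1):R
t=8: a0@(0,0):P a1@(0,4):P a2@(0,1):R a4@(0,4):P a5@(0,0):P a6@(0,4):P a7@(3,1):R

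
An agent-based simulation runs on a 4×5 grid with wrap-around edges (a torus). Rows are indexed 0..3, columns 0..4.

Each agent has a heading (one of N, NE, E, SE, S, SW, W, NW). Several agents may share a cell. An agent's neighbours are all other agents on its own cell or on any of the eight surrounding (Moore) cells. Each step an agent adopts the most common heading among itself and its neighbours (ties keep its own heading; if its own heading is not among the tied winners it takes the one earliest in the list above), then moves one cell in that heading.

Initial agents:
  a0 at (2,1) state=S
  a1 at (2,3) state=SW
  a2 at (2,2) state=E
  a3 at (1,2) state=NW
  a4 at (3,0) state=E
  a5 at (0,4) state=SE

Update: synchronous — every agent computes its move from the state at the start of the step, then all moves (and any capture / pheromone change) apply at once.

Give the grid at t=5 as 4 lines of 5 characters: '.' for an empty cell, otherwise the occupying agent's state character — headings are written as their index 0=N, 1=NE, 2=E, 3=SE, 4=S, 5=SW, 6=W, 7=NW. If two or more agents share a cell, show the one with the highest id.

.....
....3
.22..
22...

t=1: a0@(2,2):E a1@(3,2):SW a2@(2,3):E a3@(0,1):NW a4@(3,1):E a5@(1,0):SE
t=2: a0@(2,3):E a1@(3,3):E a2@(2,4):E a3@(3,0):NW a4@(3,2):E a5@(2,1):SE
t=3: a0@(2,4):E a1@(3,4):E a2@(2,0):E a3@(2,4):NW a4@(3,3):E a5@(3,2):SE
t=4: a0@(2,0):E a1@(3,0):E a2@(2,1):E a3@(2,0):E a4@(3,4):E a5@(0,3):SE
t=5: a0@(2,1):E a1@(3,1):E a2@(2,2):E a3@(2,1):E a4@(3,0):E a5@(1,4):SE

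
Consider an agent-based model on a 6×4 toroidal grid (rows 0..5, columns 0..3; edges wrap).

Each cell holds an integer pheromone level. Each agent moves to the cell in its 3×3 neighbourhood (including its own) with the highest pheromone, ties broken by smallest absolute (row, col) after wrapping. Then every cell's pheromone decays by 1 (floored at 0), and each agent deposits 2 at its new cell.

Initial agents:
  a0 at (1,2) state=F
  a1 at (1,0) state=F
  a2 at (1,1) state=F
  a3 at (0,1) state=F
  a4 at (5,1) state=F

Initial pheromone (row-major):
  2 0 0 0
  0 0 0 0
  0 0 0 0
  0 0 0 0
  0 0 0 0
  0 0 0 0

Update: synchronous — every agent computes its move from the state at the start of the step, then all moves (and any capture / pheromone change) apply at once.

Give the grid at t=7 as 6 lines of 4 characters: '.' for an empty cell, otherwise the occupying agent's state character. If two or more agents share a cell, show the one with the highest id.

t=1: a0@(0,1) a1@(0,0) a2@(0,0) a3@(0,0) a4@(0,0) | pheromone: 9 2 0 0 / 0 0 0 0 / 0 0 0 0 / 0 0 0 0 / 0 0 0 0 / 0 0 0 0
t=2: a0@(0,0) a1@(0,0) a2@(0,0) a3@(0,0) a4@(0,0) | pheromone: 18 1 0 0 / 0 0 0 0 / 0 0 0 0 / 0 0 0 0 / 0 0 0 0 / 0 0 0 0
t=3: a0@(0,0) a1@(0,0) a2@(0,0) a3@(0,0) a4@(0,0) | pheromone: 27 0 0 0 / 0 0 0 0 / 0 0 0 0 / 0 0 0 0 / 0 0 0 0 / 0 0 0 0
t=4: a0@(0,0) a1@(0,0) a2@(0,0) a3@(0,0) a4@(0,0) | pheromone: 36 0 0 0 / 0 0 0 0 / 0 0 0 0 / 0 0 0 0 / 0 0 0 0 / 0 0 0 0
t=5: a0@(0,0) a1@(0,0) a2@(0,0) a3@(0,0) a4@(0,0) | pheromone: 45 0 0 0 / 0 0 0 0 / 0 0 0 0 / 0 0 0 0 / 0 0 0 0 / 0 0 0 0
t=6: a0@(0,0) a1@(0,0) a2@(0,0) a3@(0,0) a4@(0,0) | pheromone: 54 0 0 0 / 0 0 0 0 / 0 0 0 0 / 0 0 0 0 / 0 0 0 0 / 0 0 0 0
t=7: a0@(0,0) a1@(0,0) a2@(0,0) a3@(0,0) a4@(0,0) | pheromone: 63 0 0 0 / 0 0 0 0 / 0 0 0 0 / 0 0 0 0 / 0 0 0 0 / 0 0 0 0

F...
....
....
....
....
....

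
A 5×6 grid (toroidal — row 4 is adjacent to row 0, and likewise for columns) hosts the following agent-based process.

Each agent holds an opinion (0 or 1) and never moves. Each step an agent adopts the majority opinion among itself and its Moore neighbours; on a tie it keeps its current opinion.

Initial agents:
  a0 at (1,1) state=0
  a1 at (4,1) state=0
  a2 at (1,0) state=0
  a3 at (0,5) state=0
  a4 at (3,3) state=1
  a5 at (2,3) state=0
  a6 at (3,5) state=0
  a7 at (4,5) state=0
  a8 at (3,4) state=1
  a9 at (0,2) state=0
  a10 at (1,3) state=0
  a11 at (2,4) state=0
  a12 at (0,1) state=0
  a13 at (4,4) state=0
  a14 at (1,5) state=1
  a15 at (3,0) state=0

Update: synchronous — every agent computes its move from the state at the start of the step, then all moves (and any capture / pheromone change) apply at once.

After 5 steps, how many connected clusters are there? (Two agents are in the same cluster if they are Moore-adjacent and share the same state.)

t=1: a0@(1,1):0 a1@(4,1):0 a2@(1,0):0 a3@(0,5):0 a4@(3,3):0 a5@(2,3):0 a6@(3,5):0 a7@(4,5):0 a8@(3,4):0 a9@(0,2):0 a10@(1,3):0 a11@(2,4):0 a12@(0,1):0 a13@(4,4):0 a14@(1,5):0 a15@(3,0):0
t=2: (unchanged — steady state)

1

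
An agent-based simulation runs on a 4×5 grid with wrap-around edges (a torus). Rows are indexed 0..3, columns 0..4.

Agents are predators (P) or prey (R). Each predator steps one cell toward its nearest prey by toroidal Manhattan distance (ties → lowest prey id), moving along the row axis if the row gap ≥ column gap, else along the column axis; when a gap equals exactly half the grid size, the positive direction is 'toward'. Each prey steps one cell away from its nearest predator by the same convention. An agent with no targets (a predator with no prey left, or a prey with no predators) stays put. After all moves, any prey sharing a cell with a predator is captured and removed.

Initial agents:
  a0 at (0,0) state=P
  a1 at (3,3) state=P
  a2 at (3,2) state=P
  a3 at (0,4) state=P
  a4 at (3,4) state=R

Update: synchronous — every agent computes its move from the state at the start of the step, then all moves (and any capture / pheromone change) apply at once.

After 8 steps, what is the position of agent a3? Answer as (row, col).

t=1: a0@(3,0):P a1@(3,4):P a2@(3,3):P a3@(3,4):P
t=2: (unchanged — steady state)

(3, 4)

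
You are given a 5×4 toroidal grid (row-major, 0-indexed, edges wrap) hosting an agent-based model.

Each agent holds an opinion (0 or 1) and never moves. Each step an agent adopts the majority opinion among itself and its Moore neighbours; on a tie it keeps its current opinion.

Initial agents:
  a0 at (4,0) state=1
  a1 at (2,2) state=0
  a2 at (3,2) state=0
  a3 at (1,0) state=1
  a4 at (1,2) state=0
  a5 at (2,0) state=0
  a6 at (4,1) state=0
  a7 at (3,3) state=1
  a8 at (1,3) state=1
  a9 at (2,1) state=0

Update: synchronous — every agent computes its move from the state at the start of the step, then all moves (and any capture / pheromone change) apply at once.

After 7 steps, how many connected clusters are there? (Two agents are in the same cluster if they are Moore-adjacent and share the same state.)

1

t=1: a0@(4,0):1 a1@(2,2):0 a2@(3,2):0 a3@(1,0):1 a4@(1,2):0 a5@(2,0):1 a6@(4,1):0 a7@(3,3):0 a8@(1,3):0 a9@(2,1):0
t=2: a0@(4,0):0 a1@(2,2):0 a2@(3,2):0 a3@(1,0):1 a4@(1,2):0 a5@(2,0):0 a6@(4,1):0 a7@(3,3):0 a8@(1,3):0 a9@(2,1):0
t=3: a0@(4,0):0 a1@(2,2):0 a2@(3,2):0 a3@(1,0):0 a4@(1,2):0 a5@(2,0):0 a6@(4,1):0 a7@(3,3):0 a8@(1,3):0 a9@(2,1):0
t=4: (unchanged — steady state)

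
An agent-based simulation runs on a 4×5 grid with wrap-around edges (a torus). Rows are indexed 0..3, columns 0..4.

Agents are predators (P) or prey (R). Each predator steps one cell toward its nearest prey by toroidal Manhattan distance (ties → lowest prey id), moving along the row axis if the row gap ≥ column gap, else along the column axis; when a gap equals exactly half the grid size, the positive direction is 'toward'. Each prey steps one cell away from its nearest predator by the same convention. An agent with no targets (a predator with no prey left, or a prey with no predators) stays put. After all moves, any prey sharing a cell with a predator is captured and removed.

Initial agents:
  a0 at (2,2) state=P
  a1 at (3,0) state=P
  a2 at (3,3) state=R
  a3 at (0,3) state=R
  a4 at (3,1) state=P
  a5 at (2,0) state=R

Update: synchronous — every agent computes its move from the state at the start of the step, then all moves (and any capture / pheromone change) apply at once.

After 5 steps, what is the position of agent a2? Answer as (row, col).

(0, 3)

t=1: a0@(3,2):P a1@(2,0):P a2@(0,3):R a3@(3,3):R a4@(3,2):P a5@(1,0):R
t=2: a0@(3,3):P a1@(1,0):P a2@(1,3):R a3@(3,4):R a4@(3,3):P a5@(0,0):R
t=3: a0@(3,4):P a1@(0,0):P a2@(0,3):R a3@(3,0):R a4@(3,4):P a5@(3,0):R
t=4: a0@(3,0):P a1@(3,0):P a2@(1,3):R a3@(3,1):R a4@(3,0):P a5@(3,1):R
t=5: a0@(3,1):P a1@(3,1):P a2@(0,3):R a3@(3,2):R a4@(3,1):P a5@(3,2):R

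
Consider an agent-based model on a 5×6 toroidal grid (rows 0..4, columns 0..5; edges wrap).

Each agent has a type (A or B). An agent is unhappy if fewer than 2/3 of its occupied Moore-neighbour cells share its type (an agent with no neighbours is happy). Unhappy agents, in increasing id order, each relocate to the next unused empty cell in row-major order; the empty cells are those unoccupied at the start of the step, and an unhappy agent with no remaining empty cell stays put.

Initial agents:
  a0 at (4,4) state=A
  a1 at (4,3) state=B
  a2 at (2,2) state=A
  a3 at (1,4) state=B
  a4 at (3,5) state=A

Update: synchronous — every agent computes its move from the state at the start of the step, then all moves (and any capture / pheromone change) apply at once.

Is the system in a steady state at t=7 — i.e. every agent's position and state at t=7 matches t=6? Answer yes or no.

no

t=1: a0@(0,0):A a1@(0,1):B a2@(2,2):A a3@(1,4):B a4@(3,5):A
t=2: a0@(0,2):A a1@(0,3):B a2@(2,2):A a3@(1,4):B a4@(3,5):A
t=3: a0@(0,0):A a1@(0,1):B a2@(2,2):A a3@(1,4):B a4@(3,5):A
t=4: a0@(0,2):A a1@(0,3):B a2@(2,2):A a3@(1,4):B a4@(3,5):A
t=5: a0@(0,0):A a1@(0,1):B a2@(2,2):A a3@(1,4):B a4@(3,5):A
t=6: a0@(0,2):A a1@(0,3):B a2@(2,2):A a3@(1,4):B a4@(3,5):A
t=7: a0@(0,0):A a1@(0,1):B a2@(2,2):A a3@(1,4):B a4@(3,5):A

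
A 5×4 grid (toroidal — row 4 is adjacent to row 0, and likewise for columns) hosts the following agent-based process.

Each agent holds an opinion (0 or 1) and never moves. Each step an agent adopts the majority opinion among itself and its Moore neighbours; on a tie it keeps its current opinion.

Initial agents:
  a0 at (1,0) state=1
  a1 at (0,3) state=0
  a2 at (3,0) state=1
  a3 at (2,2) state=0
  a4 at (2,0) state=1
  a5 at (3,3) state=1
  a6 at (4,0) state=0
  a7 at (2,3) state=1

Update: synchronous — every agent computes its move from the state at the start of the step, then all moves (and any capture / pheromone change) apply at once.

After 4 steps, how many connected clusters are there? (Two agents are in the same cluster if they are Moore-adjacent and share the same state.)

2

t=1: a0@(1,0):1 a1@(0,3):0 a2@(3,0):1 a3@(2,2):1 a4@(2,0):1 a5@(3,3):1 a6@(4,0):0 a7@(2,3):1
t=2: (unchanged — steady state)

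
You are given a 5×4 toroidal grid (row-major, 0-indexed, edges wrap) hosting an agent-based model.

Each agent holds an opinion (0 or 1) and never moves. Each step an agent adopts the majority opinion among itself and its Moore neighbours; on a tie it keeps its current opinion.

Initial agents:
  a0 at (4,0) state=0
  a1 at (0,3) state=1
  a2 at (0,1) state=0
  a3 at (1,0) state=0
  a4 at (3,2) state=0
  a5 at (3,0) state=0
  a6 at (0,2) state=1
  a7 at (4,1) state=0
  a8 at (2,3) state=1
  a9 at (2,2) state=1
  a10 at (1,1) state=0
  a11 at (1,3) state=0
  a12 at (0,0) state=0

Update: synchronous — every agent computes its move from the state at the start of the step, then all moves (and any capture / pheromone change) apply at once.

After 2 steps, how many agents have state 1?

t=1: a0@(4,0):0 a1@(0,3):0 a2@(0,1):0 a3@(1,0):0 a4@(3,2):0 a5@(3,0):0 a6@(0,2):0 a7@(4,1):0 a8@(2,3):0 a9@(2,2):0 a10@(1,1):0 a11@(1,3):1 a12@(0,0):0
t=2: a0@(4,0):0 a1@(0,3):0 a2@(0,1):0 a3@(1,0):0 a4@(3,2):0 a5@(3,0):0 a6@(0,2):0 a7@(4,1):0 a8@(2,3):0 a9@(2,2):0 a10@(1,1):0 a11@(1,3):0 a12@(0,0):0

0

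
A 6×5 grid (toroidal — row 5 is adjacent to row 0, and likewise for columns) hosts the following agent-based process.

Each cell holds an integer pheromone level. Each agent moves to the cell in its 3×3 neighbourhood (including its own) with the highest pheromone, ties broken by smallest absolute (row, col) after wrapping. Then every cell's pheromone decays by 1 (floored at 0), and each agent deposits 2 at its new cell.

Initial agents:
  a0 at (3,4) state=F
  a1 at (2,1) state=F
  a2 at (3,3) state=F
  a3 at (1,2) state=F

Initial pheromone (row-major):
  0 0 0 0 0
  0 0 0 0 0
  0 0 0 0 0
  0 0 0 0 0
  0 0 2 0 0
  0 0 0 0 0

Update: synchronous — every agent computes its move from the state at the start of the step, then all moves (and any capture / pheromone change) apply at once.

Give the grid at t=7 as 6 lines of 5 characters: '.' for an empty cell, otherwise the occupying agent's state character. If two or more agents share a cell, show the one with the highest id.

.F...
.....
.....
.....
..F..
.....

t=1: a0@(2,0) a1@(1,0) a2@(4,2) a3@(0,1) | pheromone: 0 2 0 0 0 / 2 0 0 0 0 / 2 0 0 0 0 / 0 0 0 0 0 / 0 0 3 0 0 / 0 0 0 0 0
t=2: a0@(1,0) a1@(0,1) a2@(4,2) a3@(0,1) | pheromone: 0 5 0 0 0 / 3 0 0 0 0 / 1 0 0 0 0 / 0 0 0 0 0 / 0 0 4 0 0 / 0 0 0 0 0
t=3: a0@(0,1) a1@(0,1) a2@(4,2) a3@(0,1) | pheromone: 0 10 0 0 0 / 2 0 0 0 0 / 0 0 0 0 0 / 0 0 0 0 0 / 0 0 5 0 0 / 0 0 0 0 0
t=4: a0@(0,1) a1@(0,1) a2@(4,2) a3@(0,1) | pheromone: 0 15 0 0 0 / 1 0 0 0 0 / 0 0 0 0 0 / 0 0 0 0 0 / 0 0 6 0 0 / 0 0 0 0 0
t=5: a0@(0,1) a1@(0,1) a2@(4,2) a3@(0,1) | pheromone: 0 20 0 0 0 / 0 0 0 0 0 / 0 0 0 0 0 / 0 0 0 0 0 / 0 0 7 0 0 / 0 0 0 0 0
t=6: a0@(0,1) a1@(0,1) a2@(4,2) a3@(0,1) | pheromone: 0 25 0 0 0 / 0 0 0 0 0 / 0 0 0 0 0 / 0 0 0 0 0 / 0 0 8 0 0 / 0 0 0 0 0
t=7: a0@(0,1) a1@(0,1) a2@(4,2) a3@(0,1) | pheromone: 0 30 0 0 0 / 0 0 0 0 0 / 0 0 0 0 0 / 0 0 0 0 0 / 0 0 9 0 0 / 0 0 0 0 0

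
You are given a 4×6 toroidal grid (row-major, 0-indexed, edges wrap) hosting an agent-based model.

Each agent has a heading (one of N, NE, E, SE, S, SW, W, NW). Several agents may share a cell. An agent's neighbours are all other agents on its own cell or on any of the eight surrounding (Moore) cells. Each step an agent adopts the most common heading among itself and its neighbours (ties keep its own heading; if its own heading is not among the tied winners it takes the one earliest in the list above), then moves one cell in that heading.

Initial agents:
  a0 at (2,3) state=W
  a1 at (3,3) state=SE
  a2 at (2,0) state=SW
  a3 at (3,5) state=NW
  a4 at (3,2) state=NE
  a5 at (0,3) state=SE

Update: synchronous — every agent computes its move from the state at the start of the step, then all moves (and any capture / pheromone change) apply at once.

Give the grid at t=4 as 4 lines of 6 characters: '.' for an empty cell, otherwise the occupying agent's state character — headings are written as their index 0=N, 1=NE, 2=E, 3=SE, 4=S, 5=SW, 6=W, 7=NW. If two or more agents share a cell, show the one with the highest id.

t=1: a0@(2,2):W a1@(0,4):SE a2@(3,5):SW a3@(2,4):NW a4@(0,3):SE a5@(1,4):SE
t=2: a0@(2,1):W a1@(1,5):SE a2@(0,4):SW a3@(1,3):NW a4@(1,4):SE a5@(2,5):SE
t=3: a0@(2,0):W a1@(2,0):SE a2@(1,5):SE a3@(0,2):NW a4@(2,5):SE a5@(3,0):SE
t=4: a0@(3,1):SE a1@(3,1):SE a2@(2,0):SE a3@(3,1):NW a4@(3,0):SE a5@(0,1):SE

.3....
......
3.....
37....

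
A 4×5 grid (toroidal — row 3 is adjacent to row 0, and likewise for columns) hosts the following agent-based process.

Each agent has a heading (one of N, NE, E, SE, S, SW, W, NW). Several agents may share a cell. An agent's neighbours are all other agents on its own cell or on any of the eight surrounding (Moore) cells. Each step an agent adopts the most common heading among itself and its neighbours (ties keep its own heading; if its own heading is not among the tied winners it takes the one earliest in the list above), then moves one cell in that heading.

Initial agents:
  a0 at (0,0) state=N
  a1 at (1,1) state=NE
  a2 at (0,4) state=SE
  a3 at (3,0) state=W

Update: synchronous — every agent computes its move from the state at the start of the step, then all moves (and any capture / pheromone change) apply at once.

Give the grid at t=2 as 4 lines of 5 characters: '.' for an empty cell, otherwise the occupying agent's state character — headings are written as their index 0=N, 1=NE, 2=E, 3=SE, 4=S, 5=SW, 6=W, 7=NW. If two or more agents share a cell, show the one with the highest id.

t=1: a0@(3,0):N a1@(0,2):NE a2@(1,0):SE a3@(3,4):W
t=2: a0@(2,0):N a1@(3,3):NE a2@(2,1):SE a3@(3,3):W

.....
.....
03...
...6.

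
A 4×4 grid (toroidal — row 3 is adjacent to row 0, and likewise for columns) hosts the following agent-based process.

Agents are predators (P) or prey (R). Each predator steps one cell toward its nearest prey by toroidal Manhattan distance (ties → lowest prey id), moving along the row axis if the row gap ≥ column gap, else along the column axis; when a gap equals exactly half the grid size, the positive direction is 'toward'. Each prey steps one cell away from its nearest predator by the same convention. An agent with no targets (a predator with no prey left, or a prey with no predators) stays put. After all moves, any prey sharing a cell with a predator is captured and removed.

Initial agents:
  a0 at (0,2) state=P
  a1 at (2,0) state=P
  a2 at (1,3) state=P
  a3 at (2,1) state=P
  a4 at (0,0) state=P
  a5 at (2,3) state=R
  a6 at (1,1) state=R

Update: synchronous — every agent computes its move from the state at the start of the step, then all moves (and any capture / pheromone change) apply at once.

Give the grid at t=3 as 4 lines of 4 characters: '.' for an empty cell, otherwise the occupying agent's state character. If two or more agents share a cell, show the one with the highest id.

t=1: a0@(1,2):P a1@(2,3):P a2@(2,3):P a3@(1,1):P a4@(1,0):P a5@(2,2):R a6@(0,1):R
t=2: a0@(2,2):P a1@(2,2):P a2@(2,2):P a3@(0,1):P a4@(0,0):P a5@(3,2):R a6@(3,1):R
t=3: a0@(3,2):P a1@(3,2):P a2@(3,2):P a3@(3,1):P a4@(3,0):P a5@(0,2):R a6@(2,1):R

..R.
....
.R..
PPP.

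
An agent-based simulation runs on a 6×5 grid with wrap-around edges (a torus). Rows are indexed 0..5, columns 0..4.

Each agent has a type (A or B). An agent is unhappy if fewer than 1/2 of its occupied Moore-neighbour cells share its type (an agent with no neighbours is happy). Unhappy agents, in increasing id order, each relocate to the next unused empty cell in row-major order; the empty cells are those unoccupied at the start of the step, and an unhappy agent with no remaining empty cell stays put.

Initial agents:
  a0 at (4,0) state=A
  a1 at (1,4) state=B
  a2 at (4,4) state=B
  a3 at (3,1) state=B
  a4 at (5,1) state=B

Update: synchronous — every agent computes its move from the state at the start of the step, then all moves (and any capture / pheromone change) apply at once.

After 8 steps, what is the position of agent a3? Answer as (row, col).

t=1: a0@(0,0):A a1@(1,4):B a2@(0,1):B a3@(0,2):B a4@(0,3):B
t=2: a0@(0,4):A a1@(1,4):B a2@(0,1):B a3@(0,2):B a4@(0,3):B
t=3: a0@(0,0):A a1@(1,4):B a2@(0,1):B a3@(0,2):B a4@(0,3):B
t=4: a0@(0,4):A a1@(1,4):B a2@(0,1):B a3@(0,2):B a4@(0,3):B
t=5: a0@(0,0):A a1@(1,4):B a2@(0,1):B a3@(0,2):B a4@(0,3):B
t=6: a0@(0,4):A a1@(1,4):B a2@(0,1):B a3@(0,2):B a4@(0,3):B
t=7: a0@(0,0):A a1@(1,4):B a2@(0,1):B a3@(0,2):B a4@(0,3):B
t=8: a0@(0,4):A a1@(1,4):B a2@(0,1):B a3@(0,2):B a4@(0,3):B

(0, 2)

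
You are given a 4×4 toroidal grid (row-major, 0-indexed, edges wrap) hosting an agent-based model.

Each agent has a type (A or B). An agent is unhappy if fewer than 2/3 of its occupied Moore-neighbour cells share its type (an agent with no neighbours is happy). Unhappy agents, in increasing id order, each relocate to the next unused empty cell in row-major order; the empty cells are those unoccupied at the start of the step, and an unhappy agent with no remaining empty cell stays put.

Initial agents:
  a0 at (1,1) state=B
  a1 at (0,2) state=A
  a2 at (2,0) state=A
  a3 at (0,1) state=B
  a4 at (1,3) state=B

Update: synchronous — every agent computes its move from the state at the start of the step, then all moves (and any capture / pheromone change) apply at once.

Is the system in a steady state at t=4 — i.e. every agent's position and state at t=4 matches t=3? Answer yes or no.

no

t=1: a0@(0,0):B a1@(0,3):A a2@(1,0):A a3@(1,2):B a4@(2,1):B
t=2: a0@(0,1):B a1@(0,2):A a2@(1,1):A a3@(1,3):B a4@(2,0):B
t=3: a0@(0,0):B a1@(0,3):A a2@(1,0):A a3@(1,2):B a4@(2,1):B
t=4: a0@(0,1):B a1@(0,2):A a2@(1,1):A a3@(1,3):B a4@(2,0):B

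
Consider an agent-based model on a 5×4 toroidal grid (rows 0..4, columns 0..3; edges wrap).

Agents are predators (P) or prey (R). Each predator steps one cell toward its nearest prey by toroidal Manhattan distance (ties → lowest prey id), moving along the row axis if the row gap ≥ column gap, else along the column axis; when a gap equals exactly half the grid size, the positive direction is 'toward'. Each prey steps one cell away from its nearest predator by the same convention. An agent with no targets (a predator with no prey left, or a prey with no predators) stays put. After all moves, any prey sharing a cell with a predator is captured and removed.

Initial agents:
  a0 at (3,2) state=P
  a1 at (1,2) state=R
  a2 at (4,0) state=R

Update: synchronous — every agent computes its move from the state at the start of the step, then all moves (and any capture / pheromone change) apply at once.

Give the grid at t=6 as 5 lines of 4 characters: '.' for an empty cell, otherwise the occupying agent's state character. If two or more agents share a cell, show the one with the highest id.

t=1: a0@(2,2):P a1@(0,2):R a2@(4,3):R
t=2: a0@(1,2):P a1@(4,2):R a2@(0,3):R
t=3: a0@(0,2):P a1@(3,2):R a2@(4,3):R
t=4: a0@(4,2):P a1@(2,2):R a2@(3,3):R
t=5: a0@(3,2):P a1@(1,2):R a2@(2,3):R
t=6: a0@(2,2):P a1@(0,2):R a2@(1,3):R

..R.
...R
..P.
....
....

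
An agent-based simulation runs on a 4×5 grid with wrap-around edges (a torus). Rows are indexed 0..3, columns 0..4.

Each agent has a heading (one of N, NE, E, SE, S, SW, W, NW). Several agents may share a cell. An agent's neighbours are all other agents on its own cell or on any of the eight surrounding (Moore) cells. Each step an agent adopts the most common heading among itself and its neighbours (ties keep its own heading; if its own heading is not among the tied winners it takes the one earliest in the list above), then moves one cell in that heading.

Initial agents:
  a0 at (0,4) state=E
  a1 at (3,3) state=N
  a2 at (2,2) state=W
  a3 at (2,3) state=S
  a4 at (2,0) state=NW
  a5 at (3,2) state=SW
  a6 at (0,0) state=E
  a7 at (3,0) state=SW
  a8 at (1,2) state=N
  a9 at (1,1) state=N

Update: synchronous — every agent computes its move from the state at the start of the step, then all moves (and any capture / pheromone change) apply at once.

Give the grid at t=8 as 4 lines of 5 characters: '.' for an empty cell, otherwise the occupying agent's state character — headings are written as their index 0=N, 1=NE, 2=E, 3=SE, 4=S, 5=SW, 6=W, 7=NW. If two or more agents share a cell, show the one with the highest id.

t=1: a0@(0,0):E a1@(2,3):N a2@(1,2):N a3@(1,3):N a4@(1,4):NW a5@(0,1):SW a6@(0,1):E a7@(3,1):E a8@(0,2):N a9@(0,1):N
t=2: a0@(0,1):E a1@(1,3):N a2@(0,2):N a3@(0,3):N a4@(0,4):N a5@(3,1):N a6@(0,2):E a7@(3,2):E a8@(3,2):N a9@(3,1):N
t=3: a0@(3,1):N a1@(0,3):N a2@(3,2):N a3@(3,3):N a4@(3,4):N a5@(2,1):N a6@(3,2):N a7@(2,2):N a8@(2,2):N a9@(2,1):N
t=4: a0@(2,1):N a1@(3,3):N a2@(2,2):N a3@(2,3):N a4@(2,4):N a5@(1,1):N a6@(2,2):N a7@(1,2):N a8@(1,2):N a9@(1,1):N
t=5: a0@(1,1):N a1@(2,3):N a2@(1,2):N a3@(1,3):N a4@(1,4):N a5@(0,1):N a6@(1,2):N a7@(0,2):N a8@(0,2):N a9@(0,1):N
t=6: a0@(0,1):N a1@(1,3):N a2@(0,2):N a3@(0,3):N a4@(0,4):N a5@(3,1):N a6@(0,2):N a7@(3,2):N a8@(3,2):N a9@(3,1):N
t=7: a0@(3,1):N a1@(0,3):N a2@(3,2):N a3@(3,3):N a4@(3,4):N a5@(2,1):N a6@(3,2):N a7@(2,2):N a8@(2,2):N a9@(2,1):N
t=8: a0@(2,1):N a1@(3,3):N a2@(2,2):N a3@(2,3):N a4@(2,4):N a5@(1,1):N a6@(2,2):N a7@(1,2):N a8@(1,2):N a9@(1,1):N

.....
.00..
.0000
...0.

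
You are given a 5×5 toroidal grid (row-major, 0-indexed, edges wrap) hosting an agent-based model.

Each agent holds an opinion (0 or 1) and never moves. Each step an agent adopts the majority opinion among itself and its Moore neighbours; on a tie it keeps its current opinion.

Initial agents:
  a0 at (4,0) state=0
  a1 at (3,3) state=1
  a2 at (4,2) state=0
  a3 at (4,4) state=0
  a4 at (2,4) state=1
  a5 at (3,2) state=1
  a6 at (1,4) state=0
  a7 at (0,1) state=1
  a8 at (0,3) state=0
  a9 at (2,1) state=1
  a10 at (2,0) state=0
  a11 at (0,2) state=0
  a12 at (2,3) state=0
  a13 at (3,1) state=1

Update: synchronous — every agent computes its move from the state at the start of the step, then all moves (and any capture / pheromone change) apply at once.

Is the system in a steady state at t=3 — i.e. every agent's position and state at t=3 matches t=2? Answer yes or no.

no

t=1: a0@(4,0):0 a1@(3,3):1 a2@(4,2):1 a3@(4,4):0 a4@(2,4):0 a5@(3,2):1 a6@(1,4):0 a7@(0,1):0 a8@(0,3):0 a9@(2,1):1 a10@(2,0):1 a11@(0,2):0 a12@(2,3):1 a13@(3,1):1
t=2: a0@(4,0):0 a1@(3,3):1 a2@(4,2):1 a3@(4,4):0 a4@(2,4):1 a5@(3,2):1 a6@(1,4):0 a7@(0,1):0 a8@(0,3):0 a9@(2,1):1 a10@(2,0):1 a11@(0,2):0 a12@(2,3):1 a13@(3,1):1
t=3: a0@(4,0):0 a1@(3,3):1 a2@(4,2):1 a3@(4,4):0 a4@(2,4):1 a5@(3,2):1 a6@(1,4):1 a7@(0,1):0 a8@(0,3):0 a9@(2,1):1 a10@(2,0):1 a11@(0,2):0 a12@(2,3):1 a13@(3,1):1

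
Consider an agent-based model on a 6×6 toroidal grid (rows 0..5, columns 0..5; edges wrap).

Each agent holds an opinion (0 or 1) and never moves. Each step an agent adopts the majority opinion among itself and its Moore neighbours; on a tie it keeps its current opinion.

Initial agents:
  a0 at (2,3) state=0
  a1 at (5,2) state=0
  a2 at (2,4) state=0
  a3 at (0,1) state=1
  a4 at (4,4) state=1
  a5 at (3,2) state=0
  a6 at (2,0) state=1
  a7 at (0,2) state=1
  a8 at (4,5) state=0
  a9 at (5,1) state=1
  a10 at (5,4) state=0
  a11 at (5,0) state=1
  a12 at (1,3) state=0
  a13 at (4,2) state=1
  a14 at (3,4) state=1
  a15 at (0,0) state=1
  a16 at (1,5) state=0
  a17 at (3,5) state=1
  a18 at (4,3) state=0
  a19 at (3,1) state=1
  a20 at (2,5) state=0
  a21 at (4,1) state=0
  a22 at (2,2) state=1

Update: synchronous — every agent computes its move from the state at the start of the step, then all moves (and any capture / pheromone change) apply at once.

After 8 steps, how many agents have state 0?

t=1: a0@(2,3):0 a1@(5,2):1 a2@(2,4):0 a3@(0,1):1 a4@(4,4):1 a5@(3,2):0 a6@(2,0):1 a7@(0,2):1 a8@(4,5):1 a9@(5,1):1 a10@(5,4):0 a11@(5,0):1 a12@(1,3):0 a13@(4,2):0 a14@(3,4):0 a15@(0,0):1 a16@(1,5):0 a17@(3,5):1 a18@(4,3):0 a19@(3,1):1 a20@(2,5):0 a21@(4,1):1 a22@(2,2):0
t=2: a0@(2,3):0 a1@(5,2):1 a2@(2,4):0 a3@(0,1):1 a4@(4,4):1 a5@(3,2):0 a6@(2,0):1 a7@(0,2):1 a8@(4,5):1 a9@(5,1):1 a10@(5,4):0 a11@(5,0):1 a12@(1,3):0 a13@(4,2):1 a14@(3,4):0 a15@(0,0):1 a16@(1,5):0 a17@(3,5):1 a18@(4,3):0 a19@(3,1):1 a20@(2,5):0 a21@(4,1):1 a22@(2,2):0
t=3: (unchanged — steady state)

10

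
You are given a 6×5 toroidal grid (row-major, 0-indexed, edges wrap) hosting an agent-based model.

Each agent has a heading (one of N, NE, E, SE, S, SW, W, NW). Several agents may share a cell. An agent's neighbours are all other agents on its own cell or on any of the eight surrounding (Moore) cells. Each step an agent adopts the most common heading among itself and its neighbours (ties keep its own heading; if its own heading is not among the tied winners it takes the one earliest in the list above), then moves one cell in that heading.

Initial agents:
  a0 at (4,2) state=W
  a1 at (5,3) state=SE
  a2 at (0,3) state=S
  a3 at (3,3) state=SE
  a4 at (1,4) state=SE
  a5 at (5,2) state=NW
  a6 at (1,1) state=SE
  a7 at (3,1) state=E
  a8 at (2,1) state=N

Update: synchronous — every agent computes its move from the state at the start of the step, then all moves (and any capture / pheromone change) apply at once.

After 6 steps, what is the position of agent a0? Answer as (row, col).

t=1: a0@(5,3):SE a1@(0,4):SE a2@(1,4):SE a3@(4,4):SE a4@(2,0):SE a5@(4,1):NW a6@(2,2):SE a7@(3,2):E a8@(1,1):N
t=2: a0@(0,4):SE a1@(1,0):SE a2@(2,0):SE a3@(5,0):SE a4@(3,1):SE a5@(3,0):NW a6@(3,3):SE a7@(3,3):E a8@(2,2):SE
t=3: a0@(1,0):SE a1@(2,1):SE a2@(3,1):SE a3@(0,1):SE a4@(4,2):SE a5@(4,1):SE a6@(4,4):SE a7@(4,4):SE a8@(3,3):SE
t=4: a0@(2,1):SE a1@(3,2):SE a2@(4,2):SE a3@(1,2):SE a4@(5,3):SE a5@(5,2):SE a6@(5,0):SE a7@(5,0):SE a8@(4,4):SE
t=5: a0@(3,2):SE a1@(4,3):SE a2@(5,3):SE a3@(2,3):SE a4@(0,4):SE a5@(0,3):SE a6@(0,1):SE a7@(0,1):SE a8@(5,0):SE
t=6: a0@(4,3):SE a1@(5,4):SE a2@(0,4):SE a3@(3,4):SE a4@(1,0):SE a5@(1,4):SE a6@(1,2):SE a7@(1,2):SE a8@(0,1):SE

(4, 3)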